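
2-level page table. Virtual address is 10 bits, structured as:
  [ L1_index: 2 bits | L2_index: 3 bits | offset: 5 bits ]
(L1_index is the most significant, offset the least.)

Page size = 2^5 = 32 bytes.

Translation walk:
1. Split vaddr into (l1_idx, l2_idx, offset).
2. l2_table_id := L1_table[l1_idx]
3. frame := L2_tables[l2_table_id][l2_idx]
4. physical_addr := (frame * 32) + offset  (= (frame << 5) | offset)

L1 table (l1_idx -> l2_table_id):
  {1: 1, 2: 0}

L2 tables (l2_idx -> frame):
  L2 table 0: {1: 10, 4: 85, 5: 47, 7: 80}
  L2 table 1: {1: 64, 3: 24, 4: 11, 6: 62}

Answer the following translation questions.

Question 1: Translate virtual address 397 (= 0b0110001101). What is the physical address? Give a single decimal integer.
vaddr = 397 = 0b0110001101
Split: l1_idx=1, l2_idx=4, offset=13
L1[1] = 1
L2[1][4] = 11
paddr = 11 * 32 + 13 = 365

Answer: 365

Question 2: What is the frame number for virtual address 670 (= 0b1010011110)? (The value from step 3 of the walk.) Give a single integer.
vaddr = 670: l1_idx=2, l2_idx=4
L1[2] = 0; L2[0][4] = 85

Answer: 85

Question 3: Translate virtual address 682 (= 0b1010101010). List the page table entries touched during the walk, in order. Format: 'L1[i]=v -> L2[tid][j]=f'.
Answer: L1[2]=0 -> L2[0][5]=47

Derivation:
vaddr = 682 = 0b1010101010
Split: l1_idx=2, l2_idx=5, offset=10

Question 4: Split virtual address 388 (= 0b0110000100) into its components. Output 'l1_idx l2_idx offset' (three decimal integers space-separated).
Answer: 1 4 4

Derivation:
vaddr = 388 = 0b0110000100
  top 2 bits -> l1_idx = 1
  next 3 bits -> l2_idx = 4
  bottom 5 bits -> offset = 4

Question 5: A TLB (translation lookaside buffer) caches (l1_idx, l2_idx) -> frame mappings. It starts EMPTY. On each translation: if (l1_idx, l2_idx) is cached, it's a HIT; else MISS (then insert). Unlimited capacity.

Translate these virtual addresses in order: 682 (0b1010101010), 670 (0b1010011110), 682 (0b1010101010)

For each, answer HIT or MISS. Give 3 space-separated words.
vaddr=682: (2,5) not in TLB -> MISS, insert
vaddr=670: (2,4) not in TLB -> MISS, insert
vaddr=682: (2,5) in TLB -> HIT

Answer: MISS MISS HIT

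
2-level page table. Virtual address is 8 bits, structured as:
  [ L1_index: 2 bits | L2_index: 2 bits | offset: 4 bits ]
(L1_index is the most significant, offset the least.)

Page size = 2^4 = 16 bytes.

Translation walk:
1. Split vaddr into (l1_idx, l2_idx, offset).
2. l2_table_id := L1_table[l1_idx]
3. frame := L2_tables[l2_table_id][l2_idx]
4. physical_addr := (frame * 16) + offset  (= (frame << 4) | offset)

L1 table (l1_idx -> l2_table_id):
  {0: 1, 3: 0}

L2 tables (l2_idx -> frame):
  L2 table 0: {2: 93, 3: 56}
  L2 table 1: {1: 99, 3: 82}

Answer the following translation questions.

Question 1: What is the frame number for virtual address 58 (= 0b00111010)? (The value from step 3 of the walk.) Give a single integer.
Answer: 82

Derivation:
vaddr = 58: l1_idx=0, l2_idx=3
L1[0] = 1; L2[1][3] = 82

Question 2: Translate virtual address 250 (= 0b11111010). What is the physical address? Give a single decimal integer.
Answer: 906

Derivation:
vaddr = 250 = 0b11111010
Split: l1_idx=3, l2_idx=3, offset=10
L1[3] = 0
L2[0][3] = 56
paddr = 56 * 16 + 10 = 906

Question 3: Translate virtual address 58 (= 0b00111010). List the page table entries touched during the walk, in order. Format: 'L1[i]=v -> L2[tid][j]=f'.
Answer: L1[0]=1 -> L2[1][3]=82

Derivation:
vaddr = 58 = 0b00111010
Split: l1_idx=0, l2_idx=3, offset=10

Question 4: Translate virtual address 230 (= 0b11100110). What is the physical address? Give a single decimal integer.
vaddr = 230 = 0b11100110
Split: l1_idx=3, l2_idx=2, offset=6
L1[3] = 0
L2[0][2] = 93
paddr = 93 * 16 + 6 = 1494

Answer: 1494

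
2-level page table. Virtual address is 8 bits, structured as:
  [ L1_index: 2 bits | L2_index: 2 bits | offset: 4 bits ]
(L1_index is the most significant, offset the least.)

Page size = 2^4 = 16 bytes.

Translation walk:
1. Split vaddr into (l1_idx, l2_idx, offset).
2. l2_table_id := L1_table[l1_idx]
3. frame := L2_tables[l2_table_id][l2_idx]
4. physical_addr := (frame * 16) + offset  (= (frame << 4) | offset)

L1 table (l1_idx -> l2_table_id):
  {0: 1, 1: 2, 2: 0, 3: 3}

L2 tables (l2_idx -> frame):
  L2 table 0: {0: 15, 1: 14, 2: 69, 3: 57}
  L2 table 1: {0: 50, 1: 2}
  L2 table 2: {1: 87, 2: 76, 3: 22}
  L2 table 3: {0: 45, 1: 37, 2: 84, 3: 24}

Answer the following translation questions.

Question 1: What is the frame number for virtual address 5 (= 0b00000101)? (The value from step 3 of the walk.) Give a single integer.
Answer: 50

Derivation:
vaddr = 5: l1_idx=0, l2_idx=0
L1[0] = 1; L2[1][0] = 50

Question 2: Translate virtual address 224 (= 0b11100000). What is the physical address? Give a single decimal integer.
Answer: 1344

Derivation:
vaddr = 224 = 0b11100000
Split: l1_idx=3, l2_idx=2, offset=0
L1[3] = 3
L2[3][2] = 84
paddr = 84 * 16 + 0 = 1344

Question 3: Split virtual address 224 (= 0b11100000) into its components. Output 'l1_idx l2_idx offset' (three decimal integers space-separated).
vaddr = 224 = 0b11100000
  top 2 bits -> l1_idx = 3
  next 2 bits -> l2_idx = 2
  bottom 4 bits -> offset = 0

Answer: 3 2 0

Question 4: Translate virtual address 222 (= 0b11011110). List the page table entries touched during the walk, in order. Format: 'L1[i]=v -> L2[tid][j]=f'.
vaddr = 222 = 0b11011110
Split: l1_idx=3, l2_idx=1, offset=14

Answer: L1[3]=3 -> L2[3][1]=37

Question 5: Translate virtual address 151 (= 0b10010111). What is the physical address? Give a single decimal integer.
Answer: 231

Derivation:
vaddr = 151 = 0b10010111
Split: l1_idx=2, l2_idx=1, offset=7
L1[2] = 0
L2[0][1] = 14
paddr = 14 * 16 + 7 = 231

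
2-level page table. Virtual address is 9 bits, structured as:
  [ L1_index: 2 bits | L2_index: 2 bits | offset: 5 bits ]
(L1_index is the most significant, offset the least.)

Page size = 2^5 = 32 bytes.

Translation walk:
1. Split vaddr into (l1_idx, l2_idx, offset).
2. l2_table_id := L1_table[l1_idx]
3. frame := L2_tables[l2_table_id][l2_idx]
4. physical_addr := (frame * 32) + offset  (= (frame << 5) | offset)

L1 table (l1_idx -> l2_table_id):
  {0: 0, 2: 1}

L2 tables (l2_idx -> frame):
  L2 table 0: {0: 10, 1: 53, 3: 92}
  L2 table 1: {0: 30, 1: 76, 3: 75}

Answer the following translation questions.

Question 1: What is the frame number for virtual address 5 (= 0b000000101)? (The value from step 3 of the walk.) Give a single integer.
Answer: 10

Derivation:
vaddr = 5: l1_idx=0, l2_idx=0
L1[0] = 0; L2[0][0] = 10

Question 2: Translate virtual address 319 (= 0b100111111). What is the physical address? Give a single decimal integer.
Answer: 2463

Derivation:
vaddr = 319 = 0b100111111
Split: l1_idx=2, l2_idx=1, offset=31
L1[2] = 1
L2[1][1] = 76
paddr = 76 * 32 + 31 = 2463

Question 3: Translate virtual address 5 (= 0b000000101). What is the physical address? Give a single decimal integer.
vaddr = 5 = 0b000000101
Split: l1_idx=0, l2_idx=0, offset=5
L1[0] = 0
L2[0][0] = 10
paddr = 10 * 32 + 5 = 325

Answer: 325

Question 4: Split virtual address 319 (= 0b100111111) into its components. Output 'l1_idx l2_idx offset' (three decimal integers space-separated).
Answer: 2 1 31

Derivation:
vaddr = 319 = 0b100111111
  top 2 bits -> l1_idx = 2
  next 2 bits -> l2_idx = 1
  bottom 5 bits -> offset = 31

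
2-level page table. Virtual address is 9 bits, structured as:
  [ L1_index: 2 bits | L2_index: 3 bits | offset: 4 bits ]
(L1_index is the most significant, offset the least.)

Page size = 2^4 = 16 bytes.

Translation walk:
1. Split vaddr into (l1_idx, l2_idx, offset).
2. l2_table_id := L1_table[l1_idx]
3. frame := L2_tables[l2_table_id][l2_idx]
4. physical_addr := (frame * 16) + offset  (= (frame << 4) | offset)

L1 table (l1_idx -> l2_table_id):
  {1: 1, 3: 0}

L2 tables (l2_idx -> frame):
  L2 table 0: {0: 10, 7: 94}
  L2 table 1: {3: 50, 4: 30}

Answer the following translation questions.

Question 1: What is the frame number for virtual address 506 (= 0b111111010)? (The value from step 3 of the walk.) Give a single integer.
vaddr = 506: l1_idx=3, l2_idx=7
L1[3] = 0; L2[0][7] = 94

Answer: 94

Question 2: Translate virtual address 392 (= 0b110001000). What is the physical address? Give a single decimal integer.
Answer: 168

Derivation:
vaddr = 392 = 0b110001000
Split: l1_idx=3, l2_idx=0, offset=8
L1[3] = 0
L2[0][0] = 10
paddr = 10 * 16 + 8 = 168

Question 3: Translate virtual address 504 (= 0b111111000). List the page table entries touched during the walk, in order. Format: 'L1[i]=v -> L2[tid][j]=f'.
vaddr = 504 = 0b111111000
Split: l1_idx=3, l2_idx=7, offset=8

Answer: L1[3]=0 -> L2[0][7]=94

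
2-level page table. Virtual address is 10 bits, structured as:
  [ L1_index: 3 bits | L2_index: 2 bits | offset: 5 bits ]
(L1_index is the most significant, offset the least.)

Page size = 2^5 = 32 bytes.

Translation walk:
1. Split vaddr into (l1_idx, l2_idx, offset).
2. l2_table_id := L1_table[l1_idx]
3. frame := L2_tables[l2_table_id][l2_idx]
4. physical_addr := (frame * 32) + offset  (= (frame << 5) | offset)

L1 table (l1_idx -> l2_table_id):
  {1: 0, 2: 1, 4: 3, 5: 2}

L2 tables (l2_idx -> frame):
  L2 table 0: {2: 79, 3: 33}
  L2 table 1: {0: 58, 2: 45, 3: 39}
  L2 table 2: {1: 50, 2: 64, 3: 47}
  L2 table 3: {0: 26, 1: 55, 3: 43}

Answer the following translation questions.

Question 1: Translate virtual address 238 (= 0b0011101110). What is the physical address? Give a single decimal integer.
vaddr = 238 = 0b0011101110
Split: l1_idx=1, l2_idx=3, offset=14
L1[1] = 0
L2[0][3] = 33
paddr = 33 * 32 + 14 = 1070

Answer: 1070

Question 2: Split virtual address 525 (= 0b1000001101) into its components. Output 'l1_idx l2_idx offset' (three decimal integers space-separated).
vaddr = 525 = 0b1000001101
  top 3 bits -> l1_idx = 4
  next 2 bits -> l2_idx = 0
  bottom 5 bits -> offset = 13

Answer: 4 0 13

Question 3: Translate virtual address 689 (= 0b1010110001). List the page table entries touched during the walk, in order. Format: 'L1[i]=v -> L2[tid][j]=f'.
vaddr = 689 = 0b1010110001
Split: l1_idx=5, l2_idx=1, offset=17

Answer: L1[5]=2 -> L2[2][1]=50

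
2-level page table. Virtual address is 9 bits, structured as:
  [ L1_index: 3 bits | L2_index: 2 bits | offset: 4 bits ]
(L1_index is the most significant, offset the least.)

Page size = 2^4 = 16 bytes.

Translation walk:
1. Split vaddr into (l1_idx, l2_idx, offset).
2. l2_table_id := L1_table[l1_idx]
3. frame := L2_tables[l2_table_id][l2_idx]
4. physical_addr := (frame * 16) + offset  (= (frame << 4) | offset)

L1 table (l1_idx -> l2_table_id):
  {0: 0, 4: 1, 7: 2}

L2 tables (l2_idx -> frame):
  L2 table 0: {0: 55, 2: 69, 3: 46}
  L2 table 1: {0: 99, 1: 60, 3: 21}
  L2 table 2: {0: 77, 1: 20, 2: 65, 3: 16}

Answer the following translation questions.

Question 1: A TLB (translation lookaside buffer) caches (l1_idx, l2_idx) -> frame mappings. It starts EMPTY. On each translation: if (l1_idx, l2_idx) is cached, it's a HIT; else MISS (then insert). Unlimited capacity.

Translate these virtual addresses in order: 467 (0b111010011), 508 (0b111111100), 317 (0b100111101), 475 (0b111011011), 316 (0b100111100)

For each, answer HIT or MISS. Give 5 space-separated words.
vaddr=467: (7,1) not in TLB -> MISS, insert
vaddr=508: (7,3) not in TLB -> MISS, insert
vaddr=317: (4,3) not in TLB -> MISS, insert
vaddr=475: (7,1) in TLB -> HIT
vaddr=316: (4,3) in TLB -> HIT

Answer: MISS MISS MISS HIT HIT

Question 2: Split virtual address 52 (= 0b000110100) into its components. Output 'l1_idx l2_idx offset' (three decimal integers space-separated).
Answer: 0 3 4

Derivation:
vaddr = 52 = 0b000110100
  top 3 bits -> l1_idx = 0
  next 2 bits -> l2_idx = 3
  bottom 4 bits -> offset = 4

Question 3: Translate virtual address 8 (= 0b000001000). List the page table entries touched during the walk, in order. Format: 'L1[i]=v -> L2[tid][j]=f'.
Answer: L1[0]=0 -> L2[0][0]=55

Derivation:
vaddr = 8 = 0b000001000
Split: l1_idx=0, l2_idx=0, offset=8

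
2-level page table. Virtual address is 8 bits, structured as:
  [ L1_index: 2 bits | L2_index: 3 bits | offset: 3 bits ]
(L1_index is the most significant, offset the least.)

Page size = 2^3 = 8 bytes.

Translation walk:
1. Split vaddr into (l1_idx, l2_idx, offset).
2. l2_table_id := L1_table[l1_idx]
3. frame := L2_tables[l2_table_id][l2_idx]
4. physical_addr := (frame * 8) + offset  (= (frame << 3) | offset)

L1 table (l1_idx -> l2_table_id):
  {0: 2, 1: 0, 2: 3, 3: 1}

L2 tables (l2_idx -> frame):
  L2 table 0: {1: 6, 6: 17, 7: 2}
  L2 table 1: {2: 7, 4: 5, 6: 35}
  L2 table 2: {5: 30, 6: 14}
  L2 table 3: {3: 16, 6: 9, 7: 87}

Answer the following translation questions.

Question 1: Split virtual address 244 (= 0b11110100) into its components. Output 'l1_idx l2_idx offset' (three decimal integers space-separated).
Answer: 3 6 4

Derivation:
vaddr = 244 = 0b11110100
  top 2 bits -> l1_idx = 3
  next 3 bits -> l2_idx = 6
  bottom 3 bits -> offset = 4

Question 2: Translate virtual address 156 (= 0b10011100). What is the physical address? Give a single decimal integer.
Answer: 132

Derivation:
vaddr = 156 = 0b10011100
Split: l1_idx=2, l2_idx=3, offset=4
L1[2] = 3
L2[3][3] = 16
paddr = 16 * 8 + 4 = 132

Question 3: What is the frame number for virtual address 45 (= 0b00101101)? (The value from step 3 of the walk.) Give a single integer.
vaddr = 45: l1_idx=0, l2_idx=5
L1[0] = 2; L2[2][5] = 30

Answer: 30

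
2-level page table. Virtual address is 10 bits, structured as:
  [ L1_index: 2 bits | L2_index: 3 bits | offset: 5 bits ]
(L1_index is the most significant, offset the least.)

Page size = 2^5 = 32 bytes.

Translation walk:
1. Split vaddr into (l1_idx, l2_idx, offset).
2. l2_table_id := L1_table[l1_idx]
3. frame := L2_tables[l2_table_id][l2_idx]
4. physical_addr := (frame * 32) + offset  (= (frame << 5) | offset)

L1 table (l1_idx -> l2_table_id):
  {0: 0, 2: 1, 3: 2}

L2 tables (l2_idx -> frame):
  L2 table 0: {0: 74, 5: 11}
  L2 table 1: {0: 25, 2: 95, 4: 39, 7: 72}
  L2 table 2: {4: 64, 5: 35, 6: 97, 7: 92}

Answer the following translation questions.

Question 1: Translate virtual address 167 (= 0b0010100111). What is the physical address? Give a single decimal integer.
vaddr = 167 = 0b0010100111
Split: l1_idx=0, l2_idx=5, offset=7
L1[0] = 0
L2[0][5] = 11
paddr = 11 * 32 + 7 = 359

Answer: 359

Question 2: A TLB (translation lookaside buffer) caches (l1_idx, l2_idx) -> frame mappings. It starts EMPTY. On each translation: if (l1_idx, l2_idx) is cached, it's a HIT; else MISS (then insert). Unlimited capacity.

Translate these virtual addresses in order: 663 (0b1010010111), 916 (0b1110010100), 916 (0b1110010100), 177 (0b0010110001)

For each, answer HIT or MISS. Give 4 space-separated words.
Answer: MISS MISS HIT MISS

Derivation:
vaddr=663: (2,4) not in TLB -> MISS, insert
vaddr=916: (3,4) not in TLB -> MISS, insert
vaddr=916: (3,4) in TLB -> HIT
vaddr=177: (0,5) not in TLB -> MISS, insert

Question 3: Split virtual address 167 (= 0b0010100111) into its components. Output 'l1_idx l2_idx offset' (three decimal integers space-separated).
vaddr = 167 = 0b0010100111
  top 2 bits -> l1_idx = 0
  next 3 bits -> l2_idx = 5
  bottom 5 bits -> offset = 7

Answer: 0 5 7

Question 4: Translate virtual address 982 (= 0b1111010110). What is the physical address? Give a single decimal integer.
Answer: 3126

Derivation:
vaddr = 982 = 0b1111010110
Split: l1_idx=3, l2_idx=6, offset=22
L1[3] = 2
L2[2][6] = 97
paddr = 97 * 32 + 22 = 3126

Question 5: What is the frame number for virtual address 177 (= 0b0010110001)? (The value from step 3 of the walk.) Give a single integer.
Answer: 11

Derivation:
vaddr = 177: l1_idx=0, l2_idx=5
L1[0] = 0; L2[0][5] = 11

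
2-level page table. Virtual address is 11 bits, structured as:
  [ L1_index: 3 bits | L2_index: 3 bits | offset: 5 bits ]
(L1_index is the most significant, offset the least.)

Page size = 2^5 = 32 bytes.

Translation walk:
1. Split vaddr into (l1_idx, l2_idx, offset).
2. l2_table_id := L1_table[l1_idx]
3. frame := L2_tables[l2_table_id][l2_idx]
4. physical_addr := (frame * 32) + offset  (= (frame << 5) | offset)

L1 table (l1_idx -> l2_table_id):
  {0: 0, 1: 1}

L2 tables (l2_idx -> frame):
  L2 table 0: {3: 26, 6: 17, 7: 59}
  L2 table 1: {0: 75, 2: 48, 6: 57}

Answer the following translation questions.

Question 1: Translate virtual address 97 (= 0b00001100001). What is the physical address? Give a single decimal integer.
Answer: 833

Derivation:
vaddr = 97 = 0b00001100001
Split: l1_idx=0, l2_idx=3, offset=1
L1[0] = 0
L2[0][3] = 26
paddr = 26 * 32 + 1 = 833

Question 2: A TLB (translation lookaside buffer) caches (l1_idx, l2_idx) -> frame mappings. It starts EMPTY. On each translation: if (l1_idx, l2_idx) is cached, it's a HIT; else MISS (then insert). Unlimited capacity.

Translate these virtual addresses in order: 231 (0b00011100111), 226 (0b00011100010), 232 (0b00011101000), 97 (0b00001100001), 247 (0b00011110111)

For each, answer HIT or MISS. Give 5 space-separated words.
vaddr=231: (0,7) not in TLB -> MISS, insert
vaddr=226: (0,7) in TLB -> HIT
vaddr=232: (0,7) in TLB -> HIT
vaddr=97: (0,3) not in TLB -> MISS, insert
vaddr=247: (0,7) in TLB -> HIT

Answer: MISS HIT HIT MISS HIT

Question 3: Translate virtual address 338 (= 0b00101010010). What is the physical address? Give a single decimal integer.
vaddr = 338 = 0b00101010010
Split: l1_idx=1, l2_idx=2, offset=18
L1[1] = 1
L2[1][2] = 48
paddr = 48 * 32 + 18 = 1554

Answer: 1554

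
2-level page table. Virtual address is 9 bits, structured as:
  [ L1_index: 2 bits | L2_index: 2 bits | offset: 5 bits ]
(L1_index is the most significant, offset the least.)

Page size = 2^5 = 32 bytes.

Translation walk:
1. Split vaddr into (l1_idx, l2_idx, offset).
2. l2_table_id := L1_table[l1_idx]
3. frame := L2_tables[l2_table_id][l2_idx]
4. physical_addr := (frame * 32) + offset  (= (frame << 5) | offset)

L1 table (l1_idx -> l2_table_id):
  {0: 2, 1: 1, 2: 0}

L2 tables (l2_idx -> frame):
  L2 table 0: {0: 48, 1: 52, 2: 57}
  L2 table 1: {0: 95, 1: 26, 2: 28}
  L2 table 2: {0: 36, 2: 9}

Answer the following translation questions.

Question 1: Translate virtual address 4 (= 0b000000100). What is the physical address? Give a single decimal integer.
Answer: 1156

Derivation:
vaddr = 4 = 0b000000100
Split: l1_idx=0, l2_idx=0, offset=4
L1[0] = 2
L2[2][0] = 36
paddr = 36 * 32 + 4 = 1156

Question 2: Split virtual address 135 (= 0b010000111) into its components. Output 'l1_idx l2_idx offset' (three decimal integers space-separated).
Answer: 1 0 7

Derivation:
vaddr = 135 = 0b010000111
  top 2 bits -> l1_idx = 1
  next 2 bits -> l2_idx = 0
  bottom 5 bits -> offset = 7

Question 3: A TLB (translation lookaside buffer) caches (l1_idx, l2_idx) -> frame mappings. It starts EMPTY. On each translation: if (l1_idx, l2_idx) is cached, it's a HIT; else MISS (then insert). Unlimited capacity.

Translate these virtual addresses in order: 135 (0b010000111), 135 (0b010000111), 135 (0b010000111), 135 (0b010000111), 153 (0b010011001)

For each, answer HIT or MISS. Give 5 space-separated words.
vaddr=135: (1,0) not in TLB -> MISS, insert
vaddr=135: (1,0) in TLB -> HIT
vaddr=135: (1,0) in TLB -> HIT
vaddr=135: (1,0) in TLB -> HIT
vaddr=153: (1,0) in TLB -> HIT

Answer: MISS HIT HIT HIT HIT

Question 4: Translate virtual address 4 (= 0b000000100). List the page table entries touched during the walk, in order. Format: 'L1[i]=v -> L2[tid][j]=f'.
vaddr = 4 = 0b000000100
Split: l1_idx=0, l2_idx=0, offset=4

Answer: L1[0]=2 -> L2[2][0]=36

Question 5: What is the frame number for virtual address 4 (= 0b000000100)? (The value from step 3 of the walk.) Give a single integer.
Answer: 36

Derivation:
vaddr = 4: l1_idx=0, l2_idx=0
L1[0] = 2; L2[2][0] = 36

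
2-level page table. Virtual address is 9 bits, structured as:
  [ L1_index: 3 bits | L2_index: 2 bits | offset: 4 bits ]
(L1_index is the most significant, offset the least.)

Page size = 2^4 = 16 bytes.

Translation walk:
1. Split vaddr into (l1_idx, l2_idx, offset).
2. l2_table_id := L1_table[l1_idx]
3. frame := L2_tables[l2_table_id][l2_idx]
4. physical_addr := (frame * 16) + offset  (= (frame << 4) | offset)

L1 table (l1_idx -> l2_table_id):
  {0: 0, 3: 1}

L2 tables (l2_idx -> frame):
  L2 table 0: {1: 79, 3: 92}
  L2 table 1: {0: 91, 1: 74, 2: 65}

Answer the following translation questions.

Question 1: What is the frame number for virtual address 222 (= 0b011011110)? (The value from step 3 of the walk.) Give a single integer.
Answer: 74

Derivation:
vaddr = 222: l1_idx=3, l2_idx=1
L1[3] = 1; L2[1][1] = 74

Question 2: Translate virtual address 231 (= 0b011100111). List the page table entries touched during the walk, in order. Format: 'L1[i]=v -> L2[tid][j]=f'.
vaddr = 231 = 0b011100111
Split: l1_idx=3, l2_idx=2, offset=7

Answer: L1[3]=1 -> L2[1][2]=65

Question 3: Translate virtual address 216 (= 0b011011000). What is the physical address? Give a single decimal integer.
vaddr = 216 = 0b011011000
Split: l1_idx=3, l2_idx=1, offset=8
L1[3] = 1
L2[1][1] = 74
paddr = 74 * 16 + 8 = 1192

Answer: 1192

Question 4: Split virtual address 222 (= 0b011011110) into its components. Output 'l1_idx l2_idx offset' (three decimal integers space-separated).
vaddr = 222 = 0b011011110
  top 3 bits -> l1_idx = 3
  next 2 bits -> l2_idx = 1
  bottom 4 bits -> offset = 14

Answer: 3 1 14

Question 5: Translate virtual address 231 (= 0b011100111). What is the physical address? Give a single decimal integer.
Answer: 1047

Derivation:
vaddr = 231 = 0b011100111
Split: l1_idx=3, l2_idx=2, offset=7
L1[3] = 1
L2[1][2] = 65
paddr = 65 * 16 + 7 = 1047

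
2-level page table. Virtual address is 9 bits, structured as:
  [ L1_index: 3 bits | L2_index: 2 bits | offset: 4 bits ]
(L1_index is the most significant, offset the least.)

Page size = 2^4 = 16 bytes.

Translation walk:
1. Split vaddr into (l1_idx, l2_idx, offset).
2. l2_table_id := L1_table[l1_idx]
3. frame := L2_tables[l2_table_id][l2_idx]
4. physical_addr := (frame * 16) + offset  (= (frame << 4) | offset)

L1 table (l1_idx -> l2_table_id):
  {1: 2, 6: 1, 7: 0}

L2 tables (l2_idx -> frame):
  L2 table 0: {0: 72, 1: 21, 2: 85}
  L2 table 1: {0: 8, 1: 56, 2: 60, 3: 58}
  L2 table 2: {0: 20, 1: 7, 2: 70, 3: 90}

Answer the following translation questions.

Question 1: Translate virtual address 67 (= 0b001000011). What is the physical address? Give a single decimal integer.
vaddr = 67 = 0b001000011
Split: l1_idx=1, l2_idx=0, offset=3
L1[1] = 2
L2[2][0] = 20
paddr = 20 * 16 + 3 = 323

Answer: 323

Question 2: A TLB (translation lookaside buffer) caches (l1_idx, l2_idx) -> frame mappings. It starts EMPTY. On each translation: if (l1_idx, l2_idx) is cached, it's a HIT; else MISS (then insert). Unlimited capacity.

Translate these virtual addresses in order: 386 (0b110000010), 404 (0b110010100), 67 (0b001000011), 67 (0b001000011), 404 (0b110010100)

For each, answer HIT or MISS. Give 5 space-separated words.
vaddr=386: (6,0) not in TLB -> MISS, insert
vaddr=404: (6,1) not in TLB -> MISS, insert
vaddr=67: (1,0) not in TLB -> MISS, insert
vaddr=67: (1,0) in TLB -> HIT
vaddr=404: (6,1) in TLB -> HIT

Answer: MISS MISS MISS HIT HIT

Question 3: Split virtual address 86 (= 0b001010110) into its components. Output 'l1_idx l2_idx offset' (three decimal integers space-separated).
vaddr = 86 = 0b001010110
  top 3 bits -> l1_idx = 1
  next 2 bits -> l2_idx = 1
  bottom 4 bits -> offset = 6

Answer: 1 1 6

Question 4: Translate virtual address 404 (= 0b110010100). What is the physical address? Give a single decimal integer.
Answer: 900

Derivation:
vaddr = 404 = 0b110010100
Split: l1_idx=6, l2_idx=1, offset=4
L1[6] = 1
L2[1][1] = 56
paddr = 56 * 16 + 4 = 900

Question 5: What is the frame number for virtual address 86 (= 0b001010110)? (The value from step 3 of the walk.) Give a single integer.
Answer: 7

Derivation:
vaddr = 86: l1_idx=1, l2_idx=1
L1[1] = 2; L2[2][1] = 7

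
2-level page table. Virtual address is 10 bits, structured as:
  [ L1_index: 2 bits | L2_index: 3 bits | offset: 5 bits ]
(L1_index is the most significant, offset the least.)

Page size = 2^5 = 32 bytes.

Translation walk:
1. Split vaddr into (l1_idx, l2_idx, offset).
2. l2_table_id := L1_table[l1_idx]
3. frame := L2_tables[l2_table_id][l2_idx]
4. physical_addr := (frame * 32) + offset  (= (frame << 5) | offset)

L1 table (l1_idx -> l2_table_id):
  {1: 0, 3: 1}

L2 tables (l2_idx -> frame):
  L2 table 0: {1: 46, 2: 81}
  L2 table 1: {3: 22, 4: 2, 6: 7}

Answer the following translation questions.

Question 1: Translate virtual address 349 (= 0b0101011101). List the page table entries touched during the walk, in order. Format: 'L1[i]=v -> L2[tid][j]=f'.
Answer: L1[1]=0 -> L2[0][2]=81

Derivation:
vaddr = 349 = 0b0101011101
Split: l1_idx=1, l2_idx=2, offset=29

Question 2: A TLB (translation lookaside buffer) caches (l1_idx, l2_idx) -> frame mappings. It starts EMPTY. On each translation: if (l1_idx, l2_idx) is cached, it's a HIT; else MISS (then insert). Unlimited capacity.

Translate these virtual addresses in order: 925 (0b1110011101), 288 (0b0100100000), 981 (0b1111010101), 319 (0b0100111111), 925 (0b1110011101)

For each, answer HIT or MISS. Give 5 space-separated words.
vaddr=925: (3,4) not in TLB -> MISS, insert
vaddr=288: (1,1) not in TLB -> MISS, insert
vaddr=981: (3,6) not in TLB -> MISS, insert
vaddr=319: (1,1) in TLB -> HIT
vaddr=925: (3,4) in TLB -> HIT

Answer: MISS MISS MISS HIT HIT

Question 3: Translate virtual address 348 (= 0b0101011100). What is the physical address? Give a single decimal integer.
Answer: 2620

Derivation:
vaddr = 348 = 0b0101011100
Split: l1_idx=1, l2_idx=2, offset=28
L1[1] = 0
L2[0][2] = 81
paddr = 81 * 32 + 28 = 2620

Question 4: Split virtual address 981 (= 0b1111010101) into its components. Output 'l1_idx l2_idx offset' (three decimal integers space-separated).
Answer: 3 6 21

Derivation:
vaddr = 981 = 0b1111010101
  top 2 bits -> l1_idx = 3
  next 3 bits -> l2_idx = 6
  bottom 5 bits -> offset = 21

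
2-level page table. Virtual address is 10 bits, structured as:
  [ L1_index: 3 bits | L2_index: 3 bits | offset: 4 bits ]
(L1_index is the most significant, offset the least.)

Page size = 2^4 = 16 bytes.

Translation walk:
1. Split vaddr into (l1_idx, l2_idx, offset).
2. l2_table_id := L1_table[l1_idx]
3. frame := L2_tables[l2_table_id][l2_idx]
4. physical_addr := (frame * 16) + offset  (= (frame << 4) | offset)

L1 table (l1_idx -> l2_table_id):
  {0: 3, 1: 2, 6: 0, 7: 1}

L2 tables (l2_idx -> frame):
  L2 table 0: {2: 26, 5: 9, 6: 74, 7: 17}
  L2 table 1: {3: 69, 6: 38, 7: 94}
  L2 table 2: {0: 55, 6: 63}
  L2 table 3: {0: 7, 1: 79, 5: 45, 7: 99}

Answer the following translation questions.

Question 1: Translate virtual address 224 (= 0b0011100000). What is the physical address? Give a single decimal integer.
Answer: 1008

Derivation:
vaddr = 224 = 0b0011100000
Split: l1_idx=1, l2_idx=6, offset=0
L1[1] = 2
L2[2][6] = 63
paddr = 63 * 16 + 0 = 1008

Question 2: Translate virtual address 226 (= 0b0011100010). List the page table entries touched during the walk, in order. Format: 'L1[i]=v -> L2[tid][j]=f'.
Answer: L1[1]=2 -> L2[2][6]=63

Derivation:
vaddr = 226 = 0b0011100010
Split: l1_idx=1, l2_idx=6, offset=2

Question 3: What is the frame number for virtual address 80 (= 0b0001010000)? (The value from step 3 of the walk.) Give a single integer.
Answer: 45

Derivation:
vaddr = 80: l1_idx=0, l2_idx=5
L1[0] = 3; L2[3][5] = 45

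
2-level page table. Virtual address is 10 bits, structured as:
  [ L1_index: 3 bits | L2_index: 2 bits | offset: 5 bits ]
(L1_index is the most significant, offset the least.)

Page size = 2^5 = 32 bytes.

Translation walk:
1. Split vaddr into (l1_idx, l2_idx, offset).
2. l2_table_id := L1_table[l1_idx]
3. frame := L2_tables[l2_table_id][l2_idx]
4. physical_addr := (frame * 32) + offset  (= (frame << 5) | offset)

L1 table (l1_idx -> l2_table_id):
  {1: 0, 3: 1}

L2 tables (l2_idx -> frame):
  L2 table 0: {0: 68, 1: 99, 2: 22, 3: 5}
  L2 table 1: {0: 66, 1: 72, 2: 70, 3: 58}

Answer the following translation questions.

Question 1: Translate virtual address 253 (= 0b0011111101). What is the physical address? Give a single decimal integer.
Answer: 189

Derivation:
vaddr = 253 = 0b0011111101
Split: l1_idx=1, l2_idx=3, offset=29
L1[1] = 0
L2[0][3] = 5
paddr = 5 * 32 + 29 = 189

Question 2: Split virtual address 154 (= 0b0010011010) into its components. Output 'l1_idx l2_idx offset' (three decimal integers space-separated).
Answer: 1 0 26

Derivation:
vaddr = 154 = 0b0010011010
  top 3 bits -> l1_idx = 1
  next 2 bits -> l2_idx = 0
  bottom 5 bits -> offset = 26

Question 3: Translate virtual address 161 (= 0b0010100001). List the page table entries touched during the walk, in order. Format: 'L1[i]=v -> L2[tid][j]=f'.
vaddr = 161 = 0b0010100001
Split: l1_idx=1, l2_idx=1, offset=1

Answer: L1[1]=0 -> L2[0][1]=99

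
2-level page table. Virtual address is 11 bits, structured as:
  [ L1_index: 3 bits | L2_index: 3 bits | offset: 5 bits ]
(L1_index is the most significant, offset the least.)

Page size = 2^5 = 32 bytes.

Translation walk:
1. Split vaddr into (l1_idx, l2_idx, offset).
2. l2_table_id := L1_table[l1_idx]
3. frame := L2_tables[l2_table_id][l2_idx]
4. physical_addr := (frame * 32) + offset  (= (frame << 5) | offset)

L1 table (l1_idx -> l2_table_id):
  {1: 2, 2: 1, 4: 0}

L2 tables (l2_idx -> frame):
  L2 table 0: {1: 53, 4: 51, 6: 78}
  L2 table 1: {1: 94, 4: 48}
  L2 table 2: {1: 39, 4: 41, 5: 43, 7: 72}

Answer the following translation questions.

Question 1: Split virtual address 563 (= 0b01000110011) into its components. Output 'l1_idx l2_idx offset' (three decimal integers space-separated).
vaddr = 563 = 0b01000110011
  top 3 bits -> l1_idx = 2
  next 3 bits -> l2_idx = 1
  bottom 5 bits -> offset = 19

Answer: 2 1 19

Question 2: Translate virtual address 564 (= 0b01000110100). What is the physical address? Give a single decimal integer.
vaddr = 564 = 0b01000110100
Split: l1_idx=2, l2_idx=1, offset=20
L1[2] = 1
L2[1][1] = 94
paddr = 94 * 32 + 20 = 3028

Answer: 3028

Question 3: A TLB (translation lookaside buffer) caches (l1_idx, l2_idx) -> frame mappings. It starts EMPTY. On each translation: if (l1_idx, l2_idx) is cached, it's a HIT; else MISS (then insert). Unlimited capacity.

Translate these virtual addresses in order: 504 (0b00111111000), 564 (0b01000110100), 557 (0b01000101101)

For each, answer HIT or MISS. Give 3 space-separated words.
Answer: MISS MISS HIT

Derivation:
vaddr=504: (1,7) not in TLB -> MISS, insert
vaddr=564: (2,1) not in TLB -> MISS, insert
vaddr=557: (2,1) in TLB -> HIT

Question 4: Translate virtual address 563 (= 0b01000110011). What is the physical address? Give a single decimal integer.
Answer: 3027

Derivation:
vaddr = 563 = 0b01000110011
Split: l1_idx=2, l2_idx=1, offset=19
L1[2] = 1
L2[1][1] = 94
paddr = 94 * 32 + 19 = 3027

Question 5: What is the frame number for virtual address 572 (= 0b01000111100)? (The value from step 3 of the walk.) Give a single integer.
vaddr = 572: l1_idx=2, l2_idx=1
L1[2] = 1; L2[1][1] = 94

Answer: 94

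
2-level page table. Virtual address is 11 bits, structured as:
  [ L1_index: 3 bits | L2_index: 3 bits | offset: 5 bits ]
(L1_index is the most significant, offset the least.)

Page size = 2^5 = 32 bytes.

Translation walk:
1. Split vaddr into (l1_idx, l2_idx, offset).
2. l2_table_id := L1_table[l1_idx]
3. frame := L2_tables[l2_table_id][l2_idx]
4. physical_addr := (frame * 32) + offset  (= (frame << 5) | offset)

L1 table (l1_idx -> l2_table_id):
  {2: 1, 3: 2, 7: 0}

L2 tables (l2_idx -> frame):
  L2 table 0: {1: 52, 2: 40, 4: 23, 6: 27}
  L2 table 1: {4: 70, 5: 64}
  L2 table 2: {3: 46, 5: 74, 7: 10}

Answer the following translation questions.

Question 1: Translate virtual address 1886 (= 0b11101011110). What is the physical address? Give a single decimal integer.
vaddr = 1886 = 0b11101011110
Split: l1_idx=7, l2_idx=2, offset=30
L1[7] = 0
L2[0][2] = 40
paddr = 40 * 32 + 30 = 1310

Answer: 1310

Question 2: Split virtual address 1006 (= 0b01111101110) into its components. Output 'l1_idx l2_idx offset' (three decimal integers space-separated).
vaddr = 1006 = 0b01111101110
  top 3 bits -> l1_idx = 3
  next 3 bits -> l2_idx = 7
  bottom 5 bits -> offset = 14

Answer: 3 7 14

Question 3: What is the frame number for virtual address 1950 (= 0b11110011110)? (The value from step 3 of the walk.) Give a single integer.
Answer: 23

Derivation:
vaddr = 1950: l1_idx=7, l2_idx=4
L1[7] = 0; L2[0][4] = 23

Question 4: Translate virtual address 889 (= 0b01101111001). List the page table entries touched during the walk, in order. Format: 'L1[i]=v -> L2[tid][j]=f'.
Answer: L1[3]=2 -> L2[2][3]=46

Derivation:
vaddr = 889 = 0b01101111001
Split: l1_idx=3, l2_idx=3, offset=25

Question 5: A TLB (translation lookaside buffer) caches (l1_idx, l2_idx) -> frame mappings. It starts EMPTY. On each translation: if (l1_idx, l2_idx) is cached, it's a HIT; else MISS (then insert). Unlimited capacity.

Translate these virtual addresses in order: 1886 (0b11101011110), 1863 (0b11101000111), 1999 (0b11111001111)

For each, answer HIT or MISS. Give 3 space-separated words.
Answer: MISS HIT MISS

Derivation:
vaddr=1886: (7,2) not in TLB -> MISS, insert
vaddr=1863: (7,2) in TLB -> HIT
vaddr=1999: (7,6) not in TLB -> MISS, insert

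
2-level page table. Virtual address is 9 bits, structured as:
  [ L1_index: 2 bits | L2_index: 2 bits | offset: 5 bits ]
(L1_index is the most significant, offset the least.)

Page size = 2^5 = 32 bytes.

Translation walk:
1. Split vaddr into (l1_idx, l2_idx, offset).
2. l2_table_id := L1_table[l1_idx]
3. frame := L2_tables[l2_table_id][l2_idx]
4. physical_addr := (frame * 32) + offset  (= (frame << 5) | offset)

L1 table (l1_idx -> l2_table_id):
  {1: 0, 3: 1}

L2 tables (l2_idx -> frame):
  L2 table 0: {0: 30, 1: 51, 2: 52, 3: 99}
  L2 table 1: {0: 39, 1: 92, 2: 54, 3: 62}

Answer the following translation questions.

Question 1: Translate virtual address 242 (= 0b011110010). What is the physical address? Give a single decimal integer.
Answer: 3186

Derivation:
vaddr = 242 = 0b011110010
Split: l1_idx=1, l2_idx=3, offset=18
L1[1] = 0
L2[0][3] = 99
paddr = 99 * 32 + 18 = 3186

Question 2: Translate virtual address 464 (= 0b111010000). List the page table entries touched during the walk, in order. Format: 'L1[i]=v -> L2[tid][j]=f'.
vaddr = 464 = 0b111010000
Split: l1_idx=3, l2_idx=2, offset=16

Answer: L1[3]=1 -> L2[1][2]=54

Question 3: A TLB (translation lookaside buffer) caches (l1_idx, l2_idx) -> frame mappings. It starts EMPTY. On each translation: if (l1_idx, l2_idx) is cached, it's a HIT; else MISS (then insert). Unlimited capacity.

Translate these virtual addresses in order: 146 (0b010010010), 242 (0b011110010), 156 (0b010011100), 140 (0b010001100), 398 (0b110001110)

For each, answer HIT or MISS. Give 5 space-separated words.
vaddr=146: (1,0) not in TLB -> MISS, insert
vaddr=242: (1,3) not in TLB -> MISS, insert
vaddr=156: (1,0) in TLB -> HIT
vaddr=140: (1,0) in TLB -> HIT
vaddr=398: (3,0) not in TLB -> MISS, insert

Answer: MISS MISS HIT HIT MISS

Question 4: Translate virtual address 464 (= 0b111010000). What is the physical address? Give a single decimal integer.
Answer: 1744

Derivation:
vaddr = 464 = 0b111010000
Split: l1_idx=3, l2_idx=2, offset=16
L1[3] = 1
L2[1][2] = 54
paddr = 54 * 32 + 16 = 1744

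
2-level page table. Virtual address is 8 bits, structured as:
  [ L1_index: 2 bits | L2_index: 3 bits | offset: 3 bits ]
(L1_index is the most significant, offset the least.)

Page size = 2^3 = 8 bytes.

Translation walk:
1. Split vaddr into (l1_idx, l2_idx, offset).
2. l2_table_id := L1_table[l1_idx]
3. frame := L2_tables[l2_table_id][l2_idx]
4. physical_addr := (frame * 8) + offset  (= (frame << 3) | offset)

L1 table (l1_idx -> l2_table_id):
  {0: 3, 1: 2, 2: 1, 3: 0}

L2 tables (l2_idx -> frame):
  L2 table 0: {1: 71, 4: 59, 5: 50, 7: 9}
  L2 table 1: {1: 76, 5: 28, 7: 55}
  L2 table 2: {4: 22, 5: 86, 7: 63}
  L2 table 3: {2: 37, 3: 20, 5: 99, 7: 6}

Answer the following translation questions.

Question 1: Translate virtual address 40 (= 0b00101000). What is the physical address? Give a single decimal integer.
vaddr = 40 = 0b00101000
Split: l1_idx=0, l2_idx=5, offset=0
L1[0] = 3
L2[3][5] = 99
paddr = 99 * 8 + 0 = 792

Answer: 792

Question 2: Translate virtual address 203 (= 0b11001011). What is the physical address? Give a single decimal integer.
Answer: 571

Derivation:
vaddr = 203 = 0b11001011
Split: l1_idx=3, l2_idx=1, offset=3
L1[3] = 0
L2[0][1] = 71
paddr = 71 * 8 + 3 = 571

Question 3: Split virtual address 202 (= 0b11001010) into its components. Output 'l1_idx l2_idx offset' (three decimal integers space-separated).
vaddr = 202 = 0b11001010
  top 2 bits -> l1_idx = 3
  next 3 bits -> l2_idx = 1
  bottom 3 bits -> offset = 2

Answer: 3 1 2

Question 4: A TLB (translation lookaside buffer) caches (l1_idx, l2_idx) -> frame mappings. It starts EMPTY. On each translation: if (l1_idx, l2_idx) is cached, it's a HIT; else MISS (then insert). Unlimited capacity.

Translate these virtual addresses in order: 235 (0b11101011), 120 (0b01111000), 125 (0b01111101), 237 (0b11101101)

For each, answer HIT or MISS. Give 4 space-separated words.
vaddr=235: (3,5) not in TLB -> MISS, insert
vaddr=120: (1,7) not in TLB -> MISS, insert
vaddr=125: (1,7) in TLB -> HIT
vaddr=237: (3,5) in TLB -> HIT

Answer: MISS MISS HIT HIT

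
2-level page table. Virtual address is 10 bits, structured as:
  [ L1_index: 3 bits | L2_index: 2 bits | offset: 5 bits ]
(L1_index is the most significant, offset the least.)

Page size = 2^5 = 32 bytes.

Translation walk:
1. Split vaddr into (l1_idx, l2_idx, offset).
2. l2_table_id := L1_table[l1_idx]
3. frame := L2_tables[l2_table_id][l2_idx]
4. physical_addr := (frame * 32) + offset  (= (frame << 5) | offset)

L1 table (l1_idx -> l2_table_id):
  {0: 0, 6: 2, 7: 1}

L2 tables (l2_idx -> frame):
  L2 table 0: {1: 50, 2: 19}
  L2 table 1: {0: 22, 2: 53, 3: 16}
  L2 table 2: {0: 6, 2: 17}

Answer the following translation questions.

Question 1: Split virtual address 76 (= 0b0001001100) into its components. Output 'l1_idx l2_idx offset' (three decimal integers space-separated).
Answer: 0 2 12

Derivation:
vaddr = 76 = 0b0001001100
  top 3 bits -> l1_idx = 0
  next 2 bits -> l2_idx = 2
  bottom 5 bits -> offset = 12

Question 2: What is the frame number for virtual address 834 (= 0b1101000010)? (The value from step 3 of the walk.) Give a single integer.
vaddr = 834: l1_idx=6, l2_idx=2
L1[6] = 2; L2[2][2] = 17

Answer: 17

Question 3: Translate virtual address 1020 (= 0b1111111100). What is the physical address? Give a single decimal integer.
Answer: 540

Derivation:
vaddr = 1020 = 0b1111111100
Split: l1_idx=7, l2_idx=3, offset=28
L1[7] = 1
L2[1][3] = 16
paddr = 16 * 32 + 28 = 540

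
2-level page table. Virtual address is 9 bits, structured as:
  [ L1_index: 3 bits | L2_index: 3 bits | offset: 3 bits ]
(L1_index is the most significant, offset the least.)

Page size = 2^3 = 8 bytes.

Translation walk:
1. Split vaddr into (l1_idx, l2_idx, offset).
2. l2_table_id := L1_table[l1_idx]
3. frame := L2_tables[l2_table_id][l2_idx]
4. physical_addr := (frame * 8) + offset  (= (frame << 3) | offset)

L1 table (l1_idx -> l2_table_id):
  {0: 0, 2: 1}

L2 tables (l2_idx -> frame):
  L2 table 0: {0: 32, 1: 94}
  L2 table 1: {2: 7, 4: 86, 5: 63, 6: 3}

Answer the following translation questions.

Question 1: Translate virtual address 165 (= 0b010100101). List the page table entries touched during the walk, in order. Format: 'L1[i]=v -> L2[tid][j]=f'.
Answer: L1[2]=1 -> L2[1][4]=86

Derivation:
vaddr = 165 = 0b010100101
Split: l1_idx=2, l2_idx=4, offset=5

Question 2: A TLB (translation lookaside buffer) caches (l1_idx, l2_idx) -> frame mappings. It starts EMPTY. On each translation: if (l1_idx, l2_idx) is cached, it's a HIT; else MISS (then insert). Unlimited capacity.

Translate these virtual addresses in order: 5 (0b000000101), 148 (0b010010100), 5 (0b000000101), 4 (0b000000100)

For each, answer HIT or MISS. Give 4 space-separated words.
Answer: MISS MISS HIT HIT

Derivation:
vaddr=5: (0,0) not in TLB -> MISS, insert
vaddr=148: (2,2) not in TLB -> MISS, insert
vaddr=5: (0,0) in TLB -> HIT
vaddr=4: (0,0) in TLB -> HIT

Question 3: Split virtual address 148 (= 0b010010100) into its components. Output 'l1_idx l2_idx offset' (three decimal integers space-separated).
vaddr = 148 = 0b010010100
  top 3 bits -> l1_idx = 2
  next 3 bits -> l2_idx = 2
  bottom 3 bits -> offset = 4

Answer: 2 2 4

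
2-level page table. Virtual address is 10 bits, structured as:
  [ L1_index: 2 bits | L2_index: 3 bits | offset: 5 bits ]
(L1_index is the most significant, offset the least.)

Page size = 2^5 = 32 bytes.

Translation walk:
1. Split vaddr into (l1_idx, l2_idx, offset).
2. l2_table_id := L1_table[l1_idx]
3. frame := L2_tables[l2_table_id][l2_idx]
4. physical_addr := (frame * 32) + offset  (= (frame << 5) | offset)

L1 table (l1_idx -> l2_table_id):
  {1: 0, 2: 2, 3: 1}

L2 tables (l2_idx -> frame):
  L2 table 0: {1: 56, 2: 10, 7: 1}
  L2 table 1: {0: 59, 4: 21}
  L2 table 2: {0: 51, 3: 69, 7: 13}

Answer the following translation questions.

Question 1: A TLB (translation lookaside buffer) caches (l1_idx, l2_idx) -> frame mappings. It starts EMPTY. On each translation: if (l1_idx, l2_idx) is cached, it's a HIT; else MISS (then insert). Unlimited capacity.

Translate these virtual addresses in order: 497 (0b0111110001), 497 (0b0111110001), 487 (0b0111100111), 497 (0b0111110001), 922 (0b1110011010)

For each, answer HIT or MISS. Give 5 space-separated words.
vaddr=497: (1,7) not in TLB -> MISS, insert
vaddr=497: (1,7) in TLB -> HIT
vaddr=487: (1,7) in TLB -> HIT
vaddr=497: (1,7) in TLB -> HIT
vaddr=922: (3,4) not in TLB -> MISS, insert

Answer: MISS HIT HIT HIT MISS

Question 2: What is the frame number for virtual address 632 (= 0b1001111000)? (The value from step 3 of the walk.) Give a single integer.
vaddr = 632: l1_idx=2, l2_idx=3
L1[2] = 2; L2[2][3] = 69

Answer: 69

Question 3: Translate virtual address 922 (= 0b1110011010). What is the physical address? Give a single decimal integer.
vaddr = 922 = 0b1110011010
Split: l1_idx=3, l2_idx=4, offset=26
L1[3] = 1
L2[1][4] = 21
paddr = 21 * 32 + 26 = 698

Answer: 698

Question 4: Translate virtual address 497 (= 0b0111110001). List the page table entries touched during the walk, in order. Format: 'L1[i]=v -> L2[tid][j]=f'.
vaddr = 497 = 0b0111110001
Split: l1_idx=1, l2_idx=7, offset=17

Answer: L1[1]=0 -> L2[0][7]=1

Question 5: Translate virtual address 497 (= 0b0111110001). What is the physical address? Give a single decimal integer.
vaddr = 497 = 0b0111110001
Split: l1_idx=1, l2_idx=7, offset=17
L1[1] = 0
L2[0][7] = 1
paddr = 1 * 32 + 17 = 49

Answer: 49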